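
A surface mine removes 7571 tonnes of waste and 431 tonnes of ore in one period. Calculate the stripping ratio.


Stripping ratio = waste tonnage / ore tonnage
= 7571 / 431
= 17.5661

17.5661


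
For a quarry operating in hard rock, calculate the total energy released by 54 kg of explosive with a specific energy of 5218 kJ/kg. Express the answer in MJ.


281.772 MJ

Energy = mass * specific_energy / 1000
= 54 * 5218 / 1000
= 281772 / 1000
= 281.772 MJ


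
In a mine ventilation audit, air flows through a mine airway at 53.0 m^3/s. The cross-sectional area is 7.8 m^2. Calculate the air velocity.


6.7949 m/s

Velocity = flow rate / cross-sectional area
= 53.0 / 7.8
= 6.7949 m/s


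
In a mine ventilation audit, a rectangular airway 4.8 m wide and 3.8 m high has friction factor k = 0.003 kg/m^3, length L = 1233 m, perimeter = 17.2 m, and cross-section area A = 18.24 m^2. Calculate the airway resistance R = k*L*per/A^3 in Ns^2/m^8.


0.0105 Ns^2/m^8

Compute the numerator:
k * L * per = 0.003 * 1233 * 17.2
= 63.6228
Compute the denominator:
A^3 = 18.24^3 = 6068.404224
Resistance:
R = 63.6228 / 6068.404224
= 0.0105 Ns^2/m^8


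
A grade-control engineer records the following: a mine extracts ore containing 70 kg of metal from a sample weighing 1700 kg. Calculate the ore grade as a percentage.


Ore grade = (metal mass / ore mass) * 100
= (70 / 1700) * 100
= 0.04117647059 * 100
= 4.1176%

4.1176%


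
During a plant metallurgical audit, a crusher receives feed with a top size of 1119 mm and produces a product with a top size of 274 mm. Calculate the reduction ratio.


4.0839

Reduction ratio = feed size / product size
= 1119 / 274
= 4.0839


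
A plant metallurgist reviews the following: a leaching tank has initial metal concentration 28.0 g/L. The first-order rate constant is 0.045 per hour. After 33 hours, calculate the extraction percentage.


Compute the exponent:
-k * t = -0.045 * 33 = -1.485
Remaining concentration:
C = 28.0 * exp(-1.485)
= 28.0 * 0.2265023407
= 6.342065539 g/L
Extracted = 28.0 - 6.342065539 = 21.65793446 g/L
Extraction % = 21.65793446 / 28.0 * 100
= 77.3498%

77.3498%


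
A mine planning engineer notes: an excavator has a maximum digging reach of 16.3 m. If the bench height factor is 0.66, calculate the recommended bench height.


10.758 m

Bench height = reach * factor
= 16.3 * 0.66
= 10.758 m


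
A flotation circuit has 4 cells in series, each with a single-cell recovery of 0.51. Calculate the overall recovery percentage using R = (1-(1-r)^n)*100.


94.2352%

Complement of single-cell recovery:
1 - r = 1 - 0.51 = 0.49
Raise to power n:
(1 - r)^4 = 0.49^4 = 0.05764801
Overall recovery:
R = (1 - 0.05764801) * 100
= 94.2352%


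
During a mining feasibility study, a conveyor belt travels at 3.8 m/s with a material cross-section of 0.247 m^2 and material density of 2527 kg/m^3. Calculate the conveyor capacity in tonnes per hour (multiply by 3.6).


8538.6319 t/h

Volumetric flow = speed * area
= 3.8 * 0.247 = 0.9386 m^3/s
Mass flow = volumetric * density
= 0.9386 * 2527 = 2371.8422 kg/s
Convert to t/h: multiply by 3.6
Capacity = 2371.8422 * 3.6
= 8538.6319 t/h


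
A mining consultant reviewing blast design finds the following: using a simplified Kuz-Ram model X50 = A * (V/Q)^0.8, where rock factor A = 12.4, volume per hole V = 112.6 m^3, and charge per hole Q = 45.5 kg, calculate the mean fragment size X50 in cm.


Compute V/Q:
V/Q = 112.6 / 45.5 = 2.474725275
Raise to the power 0.8:
(V/Q)^0.8 = 2.474725275^0.8 = 2.064531887
Multiply by A:
X50 = 12.4 * 2.064531887
= 25.6002 cm

25.6002 cm


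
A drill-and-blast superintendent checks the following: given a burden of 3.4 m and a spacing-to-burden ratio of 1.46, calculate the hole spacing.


4.964 m

Spacing = burden * ratio
= 3.4 * 1.46
= 4.964 m


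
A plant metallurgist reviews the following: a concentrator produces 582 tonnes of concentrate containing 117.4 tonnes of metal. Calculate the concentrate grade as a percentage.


20.1718%

Grade = (metal in concentrate / concentrate mass) * 100
= (117.4 / 582) * 100
= 0.2017182131 * 100
= 20.1718%


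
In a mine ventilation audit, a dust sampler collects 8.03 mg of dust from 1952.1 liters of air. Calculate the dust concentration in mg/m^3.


4.1135 mg/m^3

Convert liters to m^3: 1 m^3 = 1000 L
Concentration = mass / volume * 1000
= 8.03 / 1952.1 * 1000
= 0.004113518775 * 1000
= 4.1135 mg/m^3


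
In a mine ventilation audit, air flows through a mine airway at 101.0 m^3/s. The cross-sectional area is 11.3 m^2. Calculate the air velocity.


Velocity = flow rate / cross-sectional area
= 101.0 / 11.3
= 8.9381 m/s

8.9381 m/s


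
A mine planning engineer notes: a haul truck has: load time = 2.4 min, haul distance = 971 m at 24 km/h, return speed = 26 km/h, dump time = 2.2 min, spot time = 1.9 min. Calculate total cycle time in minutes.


Convert haul speed to m/min: 24 * 1000/60 = 400 m/min
Haul time = 971 / 400 = 2.4275 min
Convert return speed to m/min: 26 * 1000/60 = 433.3333333 m/min
Return time = 971 / 433.3333333 = 2.240769231 min
Total cycle time:
= 2.4 + 2.4275 + 2.2 + 2.240769231 + 1.9
= 11.1683 min

11.1683 min


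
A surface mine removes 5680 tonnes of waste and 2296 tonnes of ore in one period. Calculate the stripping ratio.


2.4739

Stripping ratio = waste tonnage / ore tonnage
= 5680 / 2296
= 2.4739


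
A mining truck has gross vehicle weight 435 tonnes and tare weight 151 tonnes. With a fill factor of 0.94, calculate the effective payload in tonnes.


266.96 tonnes

Maximum payload = gross - tare
= 435 - 151 = 284 tonnes
Effective payload = max payload * fill factor
= 284 * 0.94
= 266.96 tonnes


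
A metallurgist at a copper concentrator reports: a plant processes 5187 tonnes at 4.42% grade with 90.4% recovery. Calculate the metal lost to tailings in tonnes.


Total metal in feed:
= 5187 * 4.42 / 100 = 229.2654 tonnes
Metal recovered:
= 229.2654 * 90.4 / 100 = 207.2559216 tonnes
Metal lost to tailings:
= 229.2654 - 207.2559216
= 22.0095 tonnes

22.0095 tonnes


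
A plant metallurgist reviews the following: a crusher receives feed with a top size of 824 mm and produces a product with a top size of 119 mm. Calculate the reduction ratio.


6.9244

Reduction ratio = feed size / product size
= 824 / 119
= 6.9244


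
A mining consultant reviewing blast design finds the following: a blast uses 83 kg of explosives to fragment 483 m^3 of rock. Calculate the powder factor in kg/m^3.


0.1718 kg/m^3

Powder factor = explosive mass / rock volume
= 83 / 483
= 0.1718 kg/m^3


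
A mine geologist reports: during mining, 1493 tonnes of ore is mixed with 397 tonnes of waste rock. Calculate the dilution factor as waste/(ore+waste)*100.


21.0053%

Total material = ore + waste
= 1493 + 397 = 1890 tonnes
Dilution = waste / total * 100
= 397 / 1890 * 100
= 0.2100529101 * 100
= 21.0053%


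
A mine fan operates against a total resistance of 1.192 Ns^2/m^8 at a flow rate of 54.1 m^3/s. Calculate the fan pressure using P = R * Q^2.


3488.7575 Pa

Compute Q^2:
Q^2 = 54.1^2 = 2926.81
Compute pressure:
P = R * Q^2 = 1.192 * 2926.81
= 3488.7575 Pa


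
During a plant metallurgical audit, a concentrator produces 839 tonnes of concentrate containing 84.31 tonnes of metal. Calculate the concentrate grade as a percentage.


Grade = (metal in concentrate / concentrate mass) * 100
= (84.31 / 839) * 100
= 0.100488677 * 100
= 10.0489%

10.0489%


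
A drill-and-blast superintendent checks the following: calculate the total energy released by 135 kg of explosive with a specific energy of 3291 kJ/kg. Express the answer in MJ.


Energy = mass * specific_energy / 1000
= 135 * 3291 / 1000
= 444285 / 1000
= 444.285 MJ

444.285 MJ


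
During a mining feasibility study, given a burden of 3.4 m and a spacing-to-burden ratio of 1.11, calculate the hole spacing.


Spacing = burden * ratio
= 3.4 * 1.11
= 3.774 m

3.774 m


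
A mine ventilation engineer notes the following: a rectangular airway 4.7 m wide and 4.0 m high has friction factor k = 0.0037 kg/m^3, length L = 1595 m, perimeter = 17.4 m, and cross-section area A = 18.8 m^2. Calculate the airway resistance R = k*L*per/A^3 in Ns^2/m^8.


Compute the numerator:
k * L * per = 0.0037 * 1595 * 17.4
= 102.6861
Compute the denominator:
A^3 = 18.8^3 = 6644.672
Resistance:
R = 102.6861 / 6644.672
= 0.0155 Ns^2/m^8

0.0155 Ns^2/m^8


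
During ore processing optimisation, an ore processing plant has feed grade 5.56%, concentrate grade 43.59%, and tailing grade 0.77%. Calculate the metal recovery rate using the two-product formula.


Using the two-product formula:
R = 100 * c * (f - t) / (f * (c - t))
Numerator = 100 * 43.59 * (5.56 - 0.77)
= 100 * 43.59 * 4.79
= 20879.61
Denominator = 5.56 * (43.59 - 0.77)
= 5.56 * 42.82
= 238.0792
R = 20879.61 / 238.0792
= 87.7003%

87.7003%


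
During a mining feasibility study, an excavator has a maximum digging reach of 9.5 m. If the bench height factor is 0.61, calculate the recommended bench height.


5.795 m

Bench height = reach * factor
= 9.5 * 0.61
= 5.795 m


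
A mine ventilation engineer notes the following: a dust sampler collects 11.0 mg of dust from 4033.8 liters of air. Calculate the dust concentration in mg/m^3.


Convert liters to m^3: 1 m^3 = 1000 L
Concentration = mass / volume * 1000
= 11.0 / 4033.8 * 1000
= 0.002726957212 * 1000
= 2.727 mg/m^3

2.727 mg/m^3


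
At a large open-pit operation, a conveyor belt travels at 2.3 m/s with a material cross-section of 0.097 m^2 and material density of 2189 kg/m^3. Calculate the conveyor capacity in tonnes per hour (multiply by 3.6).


1758.1172 t/h

Volumetric flow = speed * area
= 2.3 * 0.097 = 0.2231 m^3/s
Mass flow = volumetric * density
= 0.2231 * 2189 = 488.3659 kg/s
Convert to t/h: multiply by 3.6
Capacity = 488.3659 * 3.6
= 1758.1172 t/h


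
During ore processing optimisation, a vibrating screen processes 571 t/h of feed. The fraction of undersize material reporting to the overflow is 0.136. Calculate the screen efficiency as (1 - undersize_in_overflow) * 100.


86.4%

Screen efficiency = (1 - fraction of undersize in overflow) * 100
= (1 - 0.136) * 100
= 0.864 * 100
= 86.4%


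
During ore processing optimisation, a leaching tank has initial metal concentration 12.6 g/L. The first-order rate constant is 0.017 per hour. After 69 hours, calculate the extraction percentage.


69.0563%

Compute the exponent:
-k * t = -0.017 * 69 = -1.173
Remaining concentration:
C = 12.6 * exp(-1.173)
= 12.6 * 0.3094372357
= 3.89890917 g/L
Extracted = 12.6 - 3.89890917 = 8.70109083 g/L
Extraction % = 8.70109083 / 12.6 * 100
= 69.0563%


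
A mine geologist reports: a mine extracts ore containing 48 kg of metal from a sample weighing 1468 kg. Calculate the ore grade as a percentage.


3.2698%

Ore grade = (metal mass / ore mass) * 100
= (48 / 1468) * 100
= 0.03269754768 * 100
= 3.2698%


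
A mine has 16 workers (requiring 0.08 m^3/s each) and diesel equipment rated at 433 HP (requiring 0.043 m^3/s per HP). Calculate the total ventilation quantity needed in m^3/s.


19.899 m^3/s

Airflow for workers:
Q_people = 16 * 0.08 = 1.28 m^3/s
Airflow for diesel equipment:
Q_diesel = 433 * 0.043 = 18.619 m^3/s
Total ventilation:
Q_total = 1.28 + 18.619
= 19.899 m^3/s


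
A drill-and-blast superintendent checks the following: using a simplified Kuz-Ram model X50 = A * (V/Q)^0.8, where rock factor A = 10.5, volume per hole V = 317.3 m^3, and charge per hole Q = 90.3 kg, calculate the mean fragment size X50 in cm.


28.6956 cm

Compute V/Q:
V/Q = 317.3 / 90.3 = 3.513842746
Raise to the power 0.8:
(V/Q)^0.8 = 3.513842746^0.8 = 2.73291332
Multiply by A:
X50 = 10.5 * 2.73291332
= 28.6956 cm


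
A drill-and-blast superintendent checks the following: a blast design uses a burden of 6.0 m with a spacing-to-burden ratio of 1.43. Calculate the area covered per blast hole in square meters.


First, find the spacing:
Spacing = burden * ratio = 6.0 * 1.43
= 8.58 m
Then, calculate the area:
Area = burden * spacing = 6.0 * 8.58
= 51.48 m^2

51.48 m^2


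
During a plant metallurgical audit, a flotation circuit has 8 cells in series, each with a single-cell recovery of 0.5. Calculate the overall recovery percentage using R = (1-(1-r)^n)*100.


Complement of single-cell recovery:
1 - r = 1 - 0.5 = 0.5
Raise to power n:
(1 - r)^8 = 0.5^8 = 0.00390625
Overall recovery:
R = (1 - 0.00390625) * 100
= 99.6094%

99.6094%


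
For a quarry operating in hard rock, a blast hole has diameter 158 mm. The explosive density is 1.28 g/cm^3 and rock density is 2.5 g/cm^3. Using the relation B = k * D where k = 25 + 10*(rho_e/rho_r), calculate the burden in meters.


First, compute k:
rho_e / rho_r = 1.28 / 2.5 = 0.512
k = 25 + 10 * 0.512 = 30.12
Then, compute burden:
B = k * D / 1000 = 30.12 * 158 / 1000
= 4758.96 / 1000
= 4.759 m

4.759 m


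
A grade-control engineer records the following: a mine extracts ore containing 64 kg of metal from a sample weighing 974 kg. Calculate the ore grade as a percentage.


Ore grade = (metal mass / ore mass) * 100
= (64 / 974) * 100
= 0.06570841889 * 100
= 6.5708%

6.5708%


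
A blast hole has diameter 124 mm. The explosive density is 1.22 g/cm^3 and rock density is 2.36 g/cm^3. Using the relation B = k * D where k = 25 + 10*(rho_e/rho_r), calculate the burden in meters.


3.741 m

First, compute k:
rho_e / rho_r = 1.22 / 2.36 = 0.5169491525
k = 25 + 10 * 0.5169491525 = 30.16949153
Then, compute burden:
B = k * D / 1000 = 30.16949153 * 124 / 1000
= 3741.016949 / 1000
= 3.741 m


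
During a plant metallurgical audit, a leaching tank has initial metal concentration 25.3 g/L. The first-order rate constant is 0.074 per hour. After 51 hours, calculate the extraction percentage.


97.704%

Compute the exponent:
-k * t = -0.074 * 51 = -3.774
Remaining concentration:
C = 25.3 * exp(-3.774)
= 25.3 * 0.0229600392
= 0.5808889919 g/L
Extracted = 25.3 - 0.5808889919 = 24.71911101 g/L
Extraction % = 24.71911101 / 25.3 * 100
= 97.704%


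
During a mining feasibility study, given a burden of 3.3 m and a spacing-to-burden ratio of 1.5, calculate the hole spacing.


4.95 m

Spacing = burden * ratio
= 3.3 * 1.5
= 4.95 m


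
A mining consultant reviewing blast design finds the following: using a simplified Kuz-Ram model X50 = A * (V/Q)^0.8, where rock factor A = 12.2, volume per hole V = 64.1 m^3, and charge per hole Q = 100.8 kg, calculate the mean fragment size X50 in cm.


Compute V/Q:
V/Q = 64.1 / 100.8 = 0.6359126984
Raise to the power 0.8:
(V/Q)^0.8 = 0.6359126984^0.8 = 0.6961743178
Multiply by A:
X50 = 12.2 * 0.6961743178
= 8.4933 cm

8.4933 cm


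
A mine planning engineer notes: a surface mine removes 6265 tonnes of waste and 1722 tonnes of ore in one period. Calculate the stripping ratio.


3.6382

Stripping ratio = waste tonnage / ore tonnage
= 6265 / 1722
= 3.6382


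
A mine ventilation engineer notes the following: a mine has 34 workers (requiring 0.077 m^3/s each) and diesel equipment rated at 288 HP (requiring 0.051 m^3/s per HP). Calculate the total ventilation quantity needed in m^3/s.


17.306 m^3/s

Airflow for workers:
Q_people = 34 * 0.077 = 2.618 m^3/s
Airflow for diesel equipment:
Q_diesel = 288 * 0.051 = 14.688 m^3/s
Total ventilation:
Q_total = 2.618 + 14.688
= 17.306 m^3/s


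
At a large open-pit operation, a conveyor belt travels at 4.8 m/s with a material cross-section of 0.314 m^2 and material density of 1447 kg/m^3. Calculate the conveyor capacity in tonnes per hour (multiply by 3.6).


Volumetric flow = speed * area
= 4.8 * 0.314 = 1.5072 m^3/s
Mass flow = volumetric * density
= 1.5072 * 1447 = 2180.9184 kg/s
Convert to t/h: multiply by 3.6
Capacity = 2180.9184 * 3.6
= 7851.3062 t/h

7851.3062 t/h


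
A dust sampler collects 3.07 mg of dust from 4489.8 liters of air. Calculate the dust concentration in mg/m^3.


Convert liters to m^3: 1 m^3 = 1000 L
Concentration = mass / volume * 1000
= 3.07 / 4489.8 * 1000
= 0.0006837721057 * 1000
= 0.6838 mg/m^3

0.6838 mg/m^3


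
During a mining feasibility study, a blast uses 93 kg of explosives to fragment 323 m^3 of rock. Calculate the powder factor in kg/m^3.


0.2879 kg/m^3

Powder factor = explosive mass / rock volume
= 93 / 323
= 0.2879 kg/m^3


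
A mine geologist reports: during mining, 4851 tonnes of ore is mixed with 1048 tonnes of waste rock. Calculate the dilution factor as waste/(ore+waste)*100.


17.7657%

Total material = ore + waste
= 4851 + 1048 = 5899 tonnes
Dilution = waste / total * 100
= 1048 / 5899 * 100
= 0.17765723 * 100
= 17.7657%


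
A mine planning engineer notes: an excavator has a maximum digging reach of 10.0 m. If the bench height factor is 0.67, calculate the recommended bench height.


6.7 m

Bench height = reach * factor
= 10.0 * 0.67
= 6.7 m


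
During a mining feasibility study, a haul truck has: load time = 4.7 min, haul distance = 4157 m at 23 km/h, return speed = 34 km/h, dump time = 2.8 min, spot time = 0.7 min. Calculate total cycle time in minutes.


Convert haul speed to m/min: 23 * 1000/60 = 383.3333333 m/min
Haul time = 4157 / 383.3333333 = 10.84434783 min
Convert return speed to m/min: 34 * 1000/60 = 566.6666667 m/min
Return time = 4157 / 566.6666667 = 7.335882353 min
Total cycle time:
= 4.7 + 10.84434783 + 2.8 + 7.335882353 + 0.7
= 26.3802 min

26.3802 min


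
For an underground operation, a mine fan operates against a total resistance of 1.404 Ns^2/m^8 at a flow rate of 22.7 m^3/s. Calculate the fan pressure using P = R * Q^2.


Compute Q^2:
Q^2 = 22.7^2 = 515.29
Compute pressure:
P = R * Q^2 = 1.404 * 515.29
= 723.4672 Pa

723.4672 Pa


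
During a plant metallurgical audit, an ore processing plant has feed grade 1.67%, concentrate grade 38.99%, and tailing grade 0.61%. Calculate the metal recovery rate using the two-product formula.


64.4819%

Using the two-product formula:
R = 100 * c * (f - t) / (f * (c - t))
Numerator = 100 * 38.99 * (1.67 - 0.61)
= 100 * 38.99 * 1.06
= 4132.94
Denominator = 1.67 * (38.99 - 0.61)
= 1.67 * 38.38
= 64.0946
R = 4132.94 / 64.0946
= 64.4819%


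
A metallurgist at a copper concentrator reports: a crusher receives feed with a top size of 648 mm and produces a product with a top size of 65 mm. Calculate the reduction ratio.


9.9692

Reduction ratio = feed size / product size
= 648 / 65
= 9.9692


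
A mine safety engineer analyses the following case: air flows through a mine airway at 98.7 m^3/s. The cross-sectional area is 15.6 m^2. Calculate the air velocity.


6.3269 m/s

Velocity = flow rate / cross-sectional area
= 98.7 / 15.6
= 6.3269 m/s


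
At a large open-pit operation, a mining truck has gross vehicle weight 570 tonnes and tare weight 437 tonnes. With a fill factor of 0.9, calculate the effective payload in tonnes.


Maximum payload = gross - tare
= 570 - 437 = 133 tonnes
Effective payload = max payload * fill factor
= 133 * 0.9
= 119.7 tonnes

119.7 tonnes


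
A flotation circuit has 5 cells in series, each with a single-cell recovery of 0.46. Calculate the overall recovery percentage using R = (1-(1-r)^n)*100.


Complement of single-cell recovery:
1 - r = 1 - 0.46 = 0.54
Raise to power n:
(1 - r)^5 = 0.54^5 = 0.0459165024
Overall recovery:
R = (1 - 0.0459165024) * 100
= 95.4083%

95.4083%


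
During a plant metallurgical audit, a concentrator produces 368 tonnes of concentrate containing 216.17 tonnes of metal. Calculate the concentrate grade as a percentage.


Grade = (metal in concentrate / concentrate mass) * 100
= (216.17 / 368) * 100
= 0.5874184783 * 100
= 58.7418%

58.7418%


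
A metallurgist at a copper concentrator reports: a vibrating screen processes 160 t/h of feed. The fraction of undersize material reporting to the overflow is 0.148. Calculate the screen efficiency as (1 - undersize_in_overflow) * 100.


Screen efficiency = (1 - fraction of undersize in overflow) * 100
= (1 - 0.148) * 100
= 0.852 * 100
= 85.2%

85.2%


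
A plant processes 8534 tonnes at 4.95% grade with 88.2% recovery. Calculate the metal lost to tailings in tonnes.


49.8471 tonnes

Total metal in feed:
= 8534 * 4.95 / 100 = 422.433 tonnes
Metal recovered:
= 422.433 * 88.2 / 100 = 372.585906 tonnes
Metal lost to tailings:
= 422.433 - 372.585906
= 49.8471 tonnes


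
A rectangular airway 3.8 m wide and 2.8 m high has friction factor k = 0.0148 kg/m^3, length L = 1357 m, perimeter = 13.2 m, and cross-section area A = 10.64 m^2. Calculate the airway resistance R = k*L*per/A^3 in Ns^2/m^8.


Compute the numerator:
k * L * per = 0.0148 * 1357 * 13.2
= 265.10352
Compute the denominator:
A^3 = 10.64^3 = 1204.550144
Resistance:
R = 265.10352 / 1204.550144
= 0.2201 Ns^2/m^8

0.2201 Ns^2/m^8


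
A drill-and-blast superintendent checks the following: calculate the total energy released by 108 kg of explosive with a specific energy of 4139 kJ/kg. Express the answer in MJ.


447.012 MJ

Energy = mass * specific_energy / 1000
= 108 * 4139 / 1000
= 447012 / 1000
= 447.012 MJ


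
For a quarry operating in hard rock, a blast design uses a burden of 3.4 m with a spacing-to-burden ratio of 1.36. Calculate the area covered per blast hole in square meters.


First, find the spacing:
Spacing = burden * ratio = 3.4 * 1.36
= 4.624 m
Then, calculate the area:
Area = burden * spacing = 3.4 * 4.624
= 15.7216 m^2

15.7216 m^2


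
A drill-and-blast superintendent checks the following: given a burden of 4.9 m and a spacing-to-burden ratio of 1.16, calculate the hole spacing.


Spacing = burden * ratio
= 4.9 * 1.16
= 5.684 m

5.684 m


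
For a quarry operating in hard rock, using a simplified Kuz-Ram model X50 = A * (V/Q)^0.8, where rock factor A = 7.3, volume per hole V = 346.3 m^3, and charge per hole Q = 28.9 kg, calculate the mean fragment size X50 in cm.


53.2312 cm

Compute V/Q:
V/Q = 346.3 / 28.9 = 11.98269896
Raise to the power 0.8:
(V/Q)^0.8 = 11.98269896^0.8 = 7.29195062
Multiply by A:
X50 = 7.3 * 7.29195062
= 53.2312 cm


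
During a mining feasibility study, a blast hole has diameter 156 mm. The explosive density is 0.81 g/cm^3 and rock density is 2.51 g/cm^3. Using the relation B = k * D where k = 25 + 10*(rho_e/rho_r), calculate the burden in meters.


4.4034 m

First, compute k:
rho_e / rho_r = 0.81 / 2.51 = 0.3227091633
k = 25 + 10 * 0.3227091633 = 28.22709163
Then, compute burden:
B = k * D / 1000 = 28.22709163 * 156 / 1000
= 4403.426295 / 1000
= 4.4034 m


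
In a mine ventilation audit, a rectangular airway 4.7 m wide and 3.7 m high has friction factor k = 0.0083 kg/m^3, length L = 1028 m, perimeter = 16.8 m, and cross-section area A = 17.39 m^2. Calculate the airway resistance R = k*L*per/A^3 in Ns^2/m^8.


0.0273 Ns^2/m^8

Compute the numerator:
k * L * per = 0.0083 * 1028 * 16.8
= 143.34432
Compute the denominator:
A^3 = 17.39^3 = 5258.946419
Resistance:
R = 143.34432 / 5258.946419
= 0.0273 Ns^2/m^8


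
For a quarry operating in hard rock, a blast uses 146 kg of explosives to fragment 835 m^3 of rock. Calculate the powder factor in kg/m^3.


Powder factor = explosive mass / rock volume
= 146 / 835
= 0.1749 kg/m^3

0.1749 kg/m^3


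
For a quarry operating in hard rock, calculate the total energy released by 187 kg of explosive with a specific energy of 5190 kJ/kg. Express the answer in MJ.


970.53 MJ

Energy = mass * specific_energy / 1000
= 187 * 5190 / 1000
= 970530 / 1000
= 970.53 MJ


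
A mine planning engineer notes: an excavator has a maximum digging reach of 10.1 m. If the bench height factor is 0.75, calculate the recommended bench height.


7.575 m

Bench height = reach * factor
= 10.1 * 0.75
= 7.575 m


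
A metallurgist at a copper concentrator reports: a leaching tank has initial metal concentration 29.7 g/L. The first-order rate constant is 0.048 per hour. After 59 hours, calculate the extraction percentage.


Compute the exponent:
-k * t = -0.048 * 59 = -2.832
Remaining concentration:
C = 29.7 * exp(-2.832)
= 29.7 * 0.05889494591
= 1.749179894 g/L
Extracted = 29.7 - 1.749179894 = 27.95082011 g/L
Extraction % = 27.95082011 / 29.7 * 100
= 94.1105%

94.1105%


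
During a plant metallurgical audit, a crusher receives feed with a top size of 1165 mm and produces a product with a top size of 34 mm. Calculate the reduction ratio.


Reduction ratio = feed size / product size
= 1165 / 34
= 34.2647

34.2647


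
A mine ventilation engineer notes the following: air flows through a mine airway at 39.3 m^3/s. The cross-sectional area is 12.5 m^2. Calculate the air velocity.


3.144 m/s

Velocity = flow rate / cross-sectional area
= 39.3 / 12.5
= 3.144 m/s


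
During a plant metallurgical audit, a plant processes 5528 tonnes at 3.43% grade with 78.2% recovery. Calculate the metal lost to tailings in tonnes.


41.3351 tonnes

Total metal in feed:
= 5528 * 3.43 / 100 = 189.6104 tonnes
Metal recovered:
= 189.6104 * 78.2 / 100 = 148.2753328 tonnes
Metal lost to tailings:
= 189.6104 - 148.2753328
= 41.3351 tonnes


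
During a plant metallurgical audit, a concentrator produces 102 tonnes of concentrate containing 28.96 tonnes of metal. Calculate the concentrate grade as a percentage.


28.3922%

Grade = (metal in concentrate / concentrate mass) * 100
= (28.96 / 102) * 100
= 0.2839215686 * 100
= 28.3922%


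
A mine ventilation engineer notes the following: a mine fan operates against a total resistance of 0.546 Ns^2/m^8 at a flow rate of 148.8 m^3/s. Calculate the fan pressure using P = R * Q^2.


12089.2262 Pa

Compute Q^2:
Q^2 = 148.8^2 = 22141.44
Compute pressure:
P = R * Q^2 = 0.546 * 22141.44
= 12089.2262 Pa


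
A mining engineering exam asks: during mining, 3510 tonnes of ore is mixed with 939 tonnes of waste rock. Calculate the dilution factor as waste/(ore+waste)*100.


21.1059%

Total material = ore + waste
= 3510 + 939 = 4449 tonnes
Dilution = waste / total * 100
= 939 / 4449 * 100
= 0.2110586649 * 100
= 21.1059%


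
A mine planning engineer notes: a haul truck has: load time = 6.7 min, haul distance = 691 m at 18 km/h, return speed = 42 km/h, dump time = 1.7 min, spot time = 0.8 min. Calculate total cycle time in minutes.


12.4905 min

Convert haul speed to m/min: 18 * 1000/60 = 300 m/min
Haul time = 691 / 300 = 2.303333333 min
Convert return speed to m/min: 42 * 1000/60 = 700 m/min
Return time = 691 / 700 = 0.9871428571 min
Total cycle time:
= 6.7 + 2.303333333 + 1.7 + 0.9871428571 + 0.8
= 12.4905 min


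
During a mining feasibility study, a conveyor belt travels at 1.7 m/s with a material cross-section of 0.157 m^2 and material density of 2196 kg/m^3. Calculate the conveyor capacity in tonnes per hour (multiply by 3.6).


2110.0046 t/h

Volumetric flow = speed * area
= 1.7 * 0.157 = 0.2669 m^3/s
Mass flow = volumetric * density
= 0.2669 * 2196 = 586.1124 kg/s
Convert to t/h: multiply by 3.6
Capacity = 586.1124 * 3.6
= 2110.0046 t/h


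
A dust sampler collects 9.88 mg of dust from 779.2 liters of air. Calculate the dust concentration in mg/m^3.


Convert liters to m^3: 1 m^3 = 1000 L
Concentration = mass / volume * 1000
= 9.88 / 779.2 * 1000
= 0.01267967146 * 1000
= 12.6797 mg/m^3

12.6797 mg/m^3


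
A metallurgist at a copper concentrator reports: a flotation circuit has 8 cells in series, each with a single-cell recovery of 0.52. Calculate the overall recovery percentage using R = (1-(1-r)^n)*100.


Complement of single-cell recovery:
1 - r = 1 - 0.52 = 0.48
Raise to power n:
(1 - r)^8 = 0.48^8 = 0.002817928043
Overall recovery:
R = (1 - 0.002817928043) * 100
= 99.7182%

99.7182%


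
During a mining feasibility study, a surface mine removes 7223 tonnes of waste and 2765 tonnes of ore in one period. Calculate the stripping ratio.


Stripping ratio = waste tonnage / ore tonnage
= 7223 / 2765
= 2.6123

2.6123


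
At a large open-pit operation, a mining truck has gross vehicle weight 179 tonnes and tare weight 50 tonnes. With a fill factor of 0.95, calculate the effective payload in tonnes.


Maximum payload = gross - tare
= 179 - 50 = 129 tonnes
Effective payload = max payload * fill factor
= 129 * 0.95
= 122.55 tonnes

122.55 tonnes


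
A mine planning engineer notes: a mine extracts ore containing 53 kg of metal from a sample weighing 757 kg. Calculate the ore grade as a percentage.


7.0013%

Ore grade = (metal mass / ore mass) * 100
= (53 / 757) * 100
= 0.07001321004 * 100
= 7.0013%


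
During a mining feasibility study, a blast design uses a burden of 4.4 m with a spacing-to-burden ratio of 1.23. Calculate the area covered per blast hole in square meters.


23.8128 m^2

First, find the spacing:
Spacing = burden * ratio = 4.4 * 1.23
= 5.412 m
Then, calculate the area:
Area = burden * spacing = 4.4 * 5.412
= 23.8128 m^2


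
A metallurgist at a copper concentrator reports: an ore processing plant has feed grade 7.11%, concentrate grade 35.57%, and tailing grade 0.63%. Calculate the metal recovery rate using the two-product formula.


Using the two-product formula:
R = 100 * c * (f - t) / (f * (c - t))
Numerator = 100 * 35.57 * (7.11 - 0.63)
= 100 * 35.57 * 6.48
= 23049.36
Denominator = 7.11 * (35.57 - 0.63)
= 7.11 * 34.94
= 248.4234
R = 23049.36 / 248.4234
= 92.7826%

92.7826%


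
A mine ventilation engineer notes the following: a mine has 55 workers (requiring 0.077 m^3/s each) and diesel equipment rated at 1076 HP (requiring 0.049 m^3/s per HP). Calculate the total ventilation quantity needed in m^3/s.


Airflow for workers:
Q_people = 55 * 0.077 = 4.235 m^3/s
Airflow for diesel equipment:
Q_diesel = 1076 * 0.049 = 52.724 m^3/s
Total ventilation:
Q_total = 4.235 + 52.724
= 56.959 m^3/s

56.959 m^3/s


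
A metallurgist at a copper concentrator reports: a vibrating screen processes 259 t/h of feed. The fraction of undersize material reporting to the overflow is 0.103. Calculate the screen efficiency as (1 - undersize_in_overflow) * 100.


Screen efficiency = (1 - fraction of undersize in overflow) * 100
= (1 - 0.103) * 100
= 0.897 * 100
= 89.7%

89.7%


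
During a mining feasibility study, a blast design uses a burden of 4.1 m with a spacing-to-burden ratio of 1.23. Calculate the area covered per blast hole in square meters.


First, find the spacing:
Spacing = burden * ratio = 4.1 * 1.23
= 5.043 m
Then, calculate the area:
Area = burden * spacing = 4.1 * 5.043
= 20.6763 m^2

20.6763 m^2


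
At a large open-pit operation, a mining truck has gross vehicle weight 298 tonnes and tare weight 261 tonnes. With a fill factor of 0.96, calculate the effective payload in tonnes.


35.52 tonnes

Maximum payload = gross - tare
= 298 - 261 = 37 tonnes
Effective payload = max payload * fill factor
= 37 * 0.96
= 35.52 tonnes


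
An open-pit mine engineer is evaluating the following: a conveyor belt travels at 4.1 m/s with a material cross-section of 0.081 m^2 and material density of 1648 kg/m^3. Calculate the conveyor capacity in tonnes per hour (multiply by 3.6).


Volumetric flow = speed * area
= 4.1 * 0.081 = 0.3321 m^3/s
Mass flow = volumetric * density
= 0.3321 * 1648 = 547.3008 kg/s
Convert to t/h: multiply by 3.6
Capacity = 547.3008 * 3.6
= 1970.2829 t/h

1970.2829 t/h


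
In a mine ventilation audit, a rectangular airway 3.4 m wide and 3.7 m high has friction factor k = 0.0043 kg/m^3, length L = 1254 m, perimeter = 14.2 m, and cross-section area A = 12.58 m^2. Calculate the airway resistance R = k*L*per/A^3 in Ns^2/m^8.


Compute the numerator:
k * L * per = 0.0043 * 1254 * 14.2
= 76.56924
Compute the denominator:
A^3 = 12.58^3 = 1990.865512
Resistance:
R = 76.56924 / 1990.865512
= 0.0385 Ns^2/m^8

0.0385 Ns^2/m^8


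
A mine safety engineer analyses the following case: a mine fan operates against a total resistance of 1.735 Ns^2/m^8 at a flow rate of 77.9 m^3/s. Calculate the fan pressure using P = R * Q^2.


10528.6914 Pa

Compute Q^2:
Q^2 = 77.9^2 = 6068.41
Compute pressure:
P = R * Q^2 = 1.735 * 6068.41
= 10528.6914 Pa


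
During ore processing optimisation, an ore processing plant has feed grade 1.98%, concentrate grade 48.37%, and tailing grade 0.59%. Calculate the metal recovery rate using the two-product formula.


71.0689%

Using the two-product formula:
R = 100 * c * (f - t) / (f * (c - t))
Numerator = 100 * 48.37 * (1.98 - 0.59)
= 100 * 48.37 * 1.39
= 6723.43
Denominator = 1.98 * (48.37 - 0.59)
= 1.98 * 47.78
= 94.6044
R = 6723.43 / 94.6044
= 71.0689%


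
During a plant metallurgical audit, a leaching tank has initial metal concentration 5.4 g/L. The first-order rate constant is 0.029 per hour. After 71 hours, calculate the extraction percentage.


Compute the exponent:
-k * t = -0.029 * 71 = -2.059
Remaining concentration:
C = 5.4 * exp(-2.059)
= 5.4 * 0.1275814876
= 0.6889400331 g/L
Extracted = 5.4 - 0.6889400331 = 4.711059967 g/L
Extraction % = 4.711059967 / 5.4 * 100
= 87.2419%

87.2419%


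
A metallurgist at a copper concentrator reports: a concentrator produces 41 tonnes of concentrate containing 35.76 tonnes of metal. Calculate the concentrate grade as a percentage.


87.2195%

Grade = (metal in concentrate / concentrate mass) * 100
= (35.76 / 41) * 100
= 0.872195122 * 100
= 87.2195%


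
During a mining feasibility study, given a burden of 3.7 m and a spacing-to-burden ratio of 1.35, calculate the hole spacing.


Spacing = burden * ratio
= 3.7 * 1.35
= 4.995 m

4.995 m


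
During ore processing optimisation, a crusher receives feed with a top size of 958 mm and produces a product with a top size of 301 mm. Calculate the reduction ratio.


3.1827

Reduction ratio = feed size / product size
= 958 / 301
= 3.1827


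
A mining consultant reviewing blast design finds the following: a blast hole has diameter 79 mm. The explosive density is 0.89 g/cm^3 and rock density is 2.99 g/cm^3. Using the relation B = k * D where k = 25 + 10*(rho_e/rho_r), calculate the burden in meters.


2.2102 m

First, compute k:
rho_e / rho_r = 0.89 / 2.99 = 0.2976588629
k = 25 + 10 * 0.2976588629 = 27.97658863
Then, compute burden:
B = k * D / 1000 = 27.97658863 * 79 / 1000
= 2210.150502 / 1000
= 2.2102 m


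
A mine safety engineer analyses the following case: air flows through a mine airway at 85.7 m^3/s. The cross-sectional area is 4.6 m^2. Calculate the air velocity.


18.6304 m/s

Velocity = flow rate / cross-sectional area
= 85.7 / 4.6
= 18.6304 m/s


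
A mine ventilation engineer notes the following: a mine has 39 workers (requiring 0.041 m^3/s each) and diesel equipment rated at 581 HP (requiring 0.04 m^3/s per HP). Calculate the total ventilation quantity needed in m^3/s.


24.839 m^3/s

Airflow for workers:
Q_people = 39 * 0.041 = 1.599 m^3/s
Airflow for diesel equipment:
Q_diesel = 581 * 0.04 = 23.24 m^3/s
Total ventilation:
Q_total = 1.599 + 23.24
= 24.839 m^3/s


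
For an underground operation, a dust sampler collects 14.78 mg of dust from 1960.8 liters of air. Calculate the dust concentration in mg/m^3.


Convert liters to m^3: 1 m^3 = 1000 L
Concentration = mass / volume * 1000
= 14.78 / 1960.8 * 1000
= 0.007537739698 * 1000
= 7.5377 mg/m^3

7.5377 mg/m^3


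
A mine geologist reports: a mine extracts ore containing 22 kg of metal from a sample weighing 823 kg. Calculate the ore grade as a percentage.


2.6731%

Ore grade = (metal mass / ore mass) * 100
= (22 / 823) * 100
= 0.02673147023 * 100
= 2.6731%


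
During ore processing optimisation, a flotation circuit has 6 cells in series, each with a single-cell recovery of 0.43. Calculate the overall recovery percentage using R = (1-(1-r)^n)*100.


Complement of single-cell recovery:
1 - r = 1 - 0.43 = 0.57
Raise to power n:
(1 - r)^6 = 0.57^6 = 0.03429644725
Overall recovery:
R = (1 - 0.03429644725) * 100
= 96.5704%

96.5704%


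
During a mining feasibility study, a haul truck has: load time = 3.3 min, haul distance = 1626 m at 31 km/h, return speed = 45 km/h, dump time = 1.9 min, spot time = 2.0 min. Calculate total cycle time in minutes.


Convert haul speed to m/min: 31 * 1000/60 = 516.6666667 m/min
Haul time = 1626 / 516.6666667 = 3.147096774 min
Convert return speed to m/min: 45 * 1000/60 = 750 m/min
Return time = 1626 / 750 = 2.168 min
Total cycle time:
= 3.3 + 3.147096774 + 1.9 + 2.168 + 2.0
= 12.5151 min

12.5151 min


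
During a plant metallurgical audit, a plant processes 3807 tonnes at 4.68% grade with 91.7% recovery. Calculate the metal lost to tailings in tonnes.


Total metal in feed:
= 3807 * 4.68 / 100 = 178.1676 tonnes
Metal recovered:
= 178.1676 * 91.7 / 100 = 163.3796892 tonnes
Metal lost to tailings:
= 178.1676 - 163.3796892
= 14.7879 tonnes

14.7879 tonnes


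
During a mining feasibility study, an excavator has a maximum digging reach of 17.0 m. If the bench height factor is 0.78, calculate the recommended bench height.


Bench height = reach * factor
= 17.0 * 0.78
= 13.26 m

13.26 m


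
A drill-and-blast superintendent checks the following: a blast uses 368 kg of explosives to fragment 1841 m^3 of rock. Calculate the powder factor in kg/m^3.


Powder factor = explosive mass / rock volume
= 368 / 1841
= 0.1999 kg/m^3

0.1999 kg/m^3


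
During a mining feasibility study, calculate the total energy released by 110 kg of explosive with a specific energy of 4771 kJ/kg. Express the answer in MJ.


Energy = mass * specific_energy / 1000
= 110 * 4771 / 1000
= 524810 / 1000
= 524.81 MJ

524.81 MJ


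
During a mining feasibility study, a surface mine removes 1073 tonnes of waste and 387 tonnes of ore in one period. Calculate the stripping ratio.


2.7726

Stripping ratio = waste tonnage / ore tonnage
= 1073 / 387
= 2.7726


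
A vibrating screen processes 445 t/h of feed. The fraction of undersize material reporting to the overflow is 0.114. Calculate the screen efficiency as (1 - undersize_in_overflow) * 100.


Screen efficiency = (1 - fraction of undersize in overflow) * 100
= (1 - 0.114) * 100
= 0.886 * 100
= 88.6%

88.6%


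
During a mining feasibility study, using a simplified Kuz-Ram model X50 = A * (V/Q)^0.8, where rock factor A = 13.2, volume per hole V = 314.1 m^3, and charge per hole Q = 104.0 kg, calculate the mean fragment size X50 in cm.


31.9596 cm

Compute V/Q:
V/Q = 314.1 / 104.0 = 3.020192308
Raise to the power 0.8:
(V/Q)^0.8 = 3.020192308^0.8 = 2.421183344
Multiply by A:
X50 = 13.2 * 2.421183344
= 31.9596 cm


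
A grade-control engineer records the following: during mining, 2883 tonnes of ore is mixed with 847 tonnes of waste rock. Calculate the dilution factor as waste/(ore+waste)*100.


Total material = ore + waste
= 2883 + 847 = 3730 tonnes
Dilution = waste / total * 100
= 847 / 3730 * 100
= 0.227077748 * 100
= 22.7078%

22.7078%


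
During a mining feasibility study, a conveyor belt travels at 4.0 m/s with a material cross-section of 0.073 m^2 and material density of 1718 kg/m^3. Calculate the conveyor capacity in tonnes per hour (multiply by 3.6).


1805.9616 t/h

Volumetric flow = speed * area
= 4.0 * 0.073 = 0.292 m^3/s
Mass flow = volumetric * density
= 0.292 * 1718 = 501.656 kg/s
Convert to t/h: multiply by 3.6
Capacity = 501.656 * 3.6
= 1805.9616 t/h


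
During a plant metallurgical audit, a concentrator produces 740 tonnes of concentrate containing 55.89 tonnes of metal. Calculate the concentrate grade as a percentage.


7.5527%

Grade = (metal in concentrate / concentrate mass) * 100
= (55.89 / 740) * 100
= 0.07552702703 * 100
= 7.5527%


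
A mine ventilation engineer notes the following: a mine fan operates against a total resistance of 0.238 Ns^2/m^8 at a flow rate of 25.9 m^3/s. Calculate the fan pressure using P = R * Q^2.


159.6528 Pa

Compute Q^2:
Q^2 = 25.9^2 = 670.81
Compute pressure:
P = R * Q^2 = 0.238 * 670.81
= 159.6528 Pa


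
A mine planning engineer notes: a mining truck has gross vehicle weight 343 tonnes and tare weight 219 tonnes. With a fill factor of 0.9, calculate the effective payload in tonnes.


111.6 tonnes

Maximum payload = gross - tare
= 343 - 219 = 124 tonnes
Effective payload = max payload * fill factor
= 124 * 0.9
= 111.6 tonnes
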